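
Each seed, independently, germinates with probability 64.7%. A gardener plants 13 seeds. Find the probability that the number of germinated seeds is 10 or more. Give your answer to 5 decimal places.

0.27072

X ~ Binomial(13, 0.647); P(X ≥ 10) = Σ C(13,k) p^k (1−p)^(13−k) over k:
  k=10: C(13,10)·0.647^10·0.353^3 = 0.1617085
  k=11: C(13,11)·0.647^11·0.353^2 = 0.0808334
  k=12: C(13,12)·0.647^12·0.353^1 = 0.0246927
  k=13: C(13,13)·0.647^13·0.353^0 = 0.0034814
Total = 0.2707161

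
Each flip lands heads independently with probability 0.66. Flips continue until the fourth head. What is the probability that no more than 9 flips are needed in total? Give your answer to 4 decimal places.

0.9533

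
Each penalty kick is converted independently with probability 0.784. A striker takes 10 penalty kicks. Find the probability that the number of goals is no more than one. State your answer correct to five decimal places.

0.00001

X ~ Binomial(10, 0.784); P(X ≤ 1) = Σ C(10,k) p^k (1−p)^(10−k) over k:
  k=0: C(10,0)·0.784^0·0.216^10 = 0.0000002
  k=1: C(10,1)·0.784^1·0.216^9 = 0.0000080
Total = 0.0000082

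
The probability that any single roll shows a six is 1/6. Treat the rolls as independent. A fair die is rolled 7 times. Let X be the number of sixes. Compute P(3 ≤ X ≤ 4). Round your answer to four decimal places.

0.0938

X ~ Binomial(7, 0.166667); P(3 ≤ X ≤ 4) = Σ C(7,k) p^k (1−p)^(7−k) over k:
  k=3: C(7,3)·0.166667^3·0.833333^4 = 0.078143
  k=4: C(7,4)·0.166667^4·0.833333^3 = 0.015629
Total = 0.093771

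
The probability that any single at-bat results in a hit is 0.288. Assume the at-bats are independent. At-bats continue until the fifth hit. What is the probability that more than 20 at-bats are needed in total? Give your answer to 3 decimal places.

0.275

Needing more than 20 at-bats ⇔ fewer than 5 successes in the first 20. With X ~ Binomial(20, 0.288), P(Y > 20) = P(X ≤ 4).
  k=0: C(20,0)·0.288^0·0.712^20 = 0.00112
  k=1: C(20,1)·0.288^1·0.712^19 = 0.00907
  k=2: C(20,2)·0.288^2·0.712^18 = 0.03485
  k=3: C(20,3)·0.288^3·0.712^17 = 0.08458
  k=4: C(20,4)·0.288^4·0.712^16 = 0.14539
P(X ≤ 4) = 0.27501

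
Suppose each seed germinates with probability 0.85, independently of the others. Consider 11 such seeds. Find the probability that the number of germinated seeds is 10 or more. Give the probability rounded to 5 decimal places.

X ~ Binomial(11, 0.85); P(X ≥ 10) = Σ C(11,k) p^k (1−p)^(11−k) over k:
  k=10: C(11,10)·0.85^10·0.15^1 = 0.3248428
  k=11: C(11,11)·0.85^11·0.15^0 = 0.1673432
Total = 0.4921860

0.49219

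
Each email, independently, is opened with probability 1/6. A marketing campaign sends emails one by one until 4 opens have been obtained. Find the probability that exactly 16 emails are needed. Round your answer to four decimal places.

Y = trial on which the fourth success occurs; negative binomial, r=4, p=0.166667.
P(Y=16) = C(15,3) · p^4 · (1−p)^12
= 455 · 0.0007716 · 0.11216 = 0.039376

0.0394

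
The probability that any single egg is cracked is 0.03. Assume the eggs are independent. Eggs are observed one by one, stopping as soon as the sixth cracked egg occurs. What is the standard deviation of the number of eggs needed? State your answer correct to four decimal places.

80.4156

Y = total eggs until the sixth success; negative binomial with r=6, p=0.03.
SD(Y) = √[r(1−p)/p²] = √(6466.666667) = 80.415587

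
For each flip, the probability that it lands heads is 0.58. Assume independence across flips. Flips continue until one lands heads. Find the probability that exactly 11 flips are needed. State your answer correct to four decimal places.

0.0001

Geometric (trials to first success), p = 0.58.
P(Y = 11) = (1−p)^10 · p = 0.0001708 · 0.58 = 0.000099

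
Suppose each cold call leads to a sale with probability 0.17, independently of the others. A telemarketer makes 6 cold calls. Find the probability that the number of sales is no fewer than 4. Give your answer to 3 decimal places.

0.009

X ~ Binomial(6, 0.17); P(X ≥ 4) = Σ C(6,k) p^k (1−p)^(6−k) over k:
  k=4: C(6,4)·0.17^4·0.83^2 = 0.00863
  k=5: C(6,5)·0.17^5·0.83^1 = 0.00071
  k=6: C(6,6)·0.17^6·0.83^0 = 0.00002
Total = 0.00936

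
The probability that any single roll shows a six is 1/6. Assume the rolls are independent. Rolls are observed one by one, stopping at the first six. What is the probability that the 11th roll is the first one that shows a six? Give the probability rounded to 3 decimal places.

0.027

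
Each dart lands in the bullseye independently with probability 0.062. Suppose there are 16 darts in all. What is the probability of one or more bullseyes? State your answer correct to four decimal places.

0.6409

P(at least one) = 1 − P(none) = 1 − (1 − 0.062)^16
= 1 − 0.359125 = 0.640875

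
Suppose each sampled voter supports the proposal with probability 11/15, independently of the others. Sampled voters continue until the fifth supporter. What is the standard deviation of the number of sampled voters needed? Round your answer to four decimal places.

1.5746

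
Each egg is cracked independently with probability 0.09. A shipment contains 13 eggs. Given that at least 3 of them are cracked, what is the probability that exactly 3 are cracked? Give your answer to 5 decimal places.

X ~ Binomial(13, 0.09). Want P(X=3 | X≥3) = P(X=3) / P(X≥3).
P(X=3) = C(13,3)·0.09^3·0.91^10 = 0.0811909
P(X≥3) = 1 − 0.2934527 − 0.3772963 − 0.2238901 = 0.1053609
Ratio = 0.0811909 / 0.1053609 = 0.7705985

0.77060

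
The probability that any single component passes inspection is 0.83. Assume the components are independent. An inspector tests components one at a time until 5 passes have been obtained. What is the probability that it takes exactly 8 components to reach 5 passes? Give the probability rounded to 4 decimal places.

Y = trial on which the fifth success occurs; negative binomial, r=5, p=0.83.
P(Y=8) = C(7,4) · p^5 · (1−p)^3
= 35 · 0.3939 · 0.004913 = 0.067734

0.0677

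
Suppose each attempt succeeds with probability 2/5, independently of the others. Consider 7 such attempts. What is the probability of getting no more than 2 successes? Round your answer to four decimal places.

X ~ Binomial(7, 0.40); P(X ≤ 2) = Σ C(7,k) p^k (1−p)^(7−k) over k:
  k=0: C(7,0)·0.40^0·0.60^7 = 0.027994
  k=1: C(7,1)·0.40^1·0.60^6 = 0.130637
  k=2: C(7,2)·0.40^2·0.60^5 = 0.261274
Total = 0.419904

0.4199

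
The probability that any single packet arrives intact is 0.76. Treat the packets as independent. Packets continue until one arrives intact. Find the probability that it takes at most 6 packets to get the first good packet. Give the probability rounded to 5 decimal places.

0.99981

Y = number of packets to the first success; geometric, p = 0.76.
P(Y ≤ 6) = 1 − (1−p)^6 = 1 − 0.0001911 = 0.9998089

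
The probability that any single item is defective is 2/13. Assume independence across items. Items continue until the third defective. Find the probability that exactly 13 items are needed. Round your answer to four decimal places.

Y = trial on which the third success occurs; negative binomial, r=3, p=0.153846.
P(Y=13) = C(12,2) · p^3 · (1−p)^10
= 66 · 0.0036413 · 0.18815 = 0.045217

0.0452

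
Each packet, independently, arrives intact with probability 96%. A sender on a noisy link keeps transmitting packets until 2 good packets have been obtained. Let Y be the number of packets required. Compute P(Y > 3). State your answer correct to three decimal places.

0.005

Needing more than 3 packets ⇔ fewer than 2 successes in the first 3. With X ~ Binomial(3, 0.96), P(Y > 3) = P(X ≤ 1).
  k=0: C(3,0)·0.96^0·0.04^3 = 0.00006
  k=1: C(3,1)·0.96^1·0.04^2 = 0.00461
P(X ≤ 1) = 0.00467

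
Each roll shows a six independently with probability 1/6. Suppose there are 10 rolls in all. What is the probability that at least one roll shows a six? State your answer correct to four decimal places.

0.8385

P(at least one) = 1 − P(none) = 1 − (1 − 0.166667)^10
= 1 − 0.161506 = 0.838494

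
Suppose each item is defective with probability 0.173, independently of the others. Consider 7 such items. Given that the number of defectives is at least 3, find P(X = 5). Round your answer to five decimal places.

X ~ Binomial(7, 0.173). Want P(X=5 | X≥3) = P(X=5) / P(X≥3).
P(X=5) = C(7,5)·0.173^5·0.827^2 = 0.0022257
P(X≥3) = 1 − 0.2645688 − 0.3874157 − 0.2431303 = 0.1048853
Ratio = 0.0022257 / 0.1048853 = 0.0212200

0.02122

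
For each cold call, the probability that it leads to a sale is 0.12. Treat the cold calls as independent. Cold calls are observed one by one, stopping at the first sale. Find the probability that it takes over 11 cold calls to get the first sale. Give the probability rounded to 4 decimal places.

Y = number of cold calls to the first success; geometric, p = 0.12.
P(Y > 11) = P(first 11 all fail) = (1−p)^11 = 0.245081

0.2451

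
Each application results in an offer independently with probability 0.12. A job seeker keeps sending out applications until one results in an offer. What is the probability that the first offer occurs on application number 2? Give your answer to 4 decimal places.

Geometric (trials to first success), p = 0.12.
P(Y = 2) = (1−p)^1 · p = 0.88 · 0.12 = 0.105600

0.1056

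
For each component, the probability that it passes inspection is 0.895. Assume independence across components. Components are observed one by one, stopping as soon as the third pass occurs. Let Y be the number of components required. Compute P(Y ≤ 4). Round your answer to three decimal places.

Finishing within 4 components ⇔ at least 3 successes in the first 4. With X ~ Binomial(4, 0.895), P(Y ≤ 4) = 1 − P(X ≤ 2).
  k=0: C(4,0)·0.895^0·0.105^4 = 0.00012
  k=1: C(4,1)·0.895^1·0.105^3 = 0.00414
  k=2: C(4,2)·0.895^2·0.105^2 = 0.05299
1 − 0.05725 = 0.94275

0.943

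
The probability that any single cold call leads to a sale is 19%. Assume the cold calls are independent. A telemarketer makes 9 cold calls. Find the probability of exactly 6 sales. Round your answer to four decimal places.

0.0021

X ~ Binomial(n=9, p=0.19).
P(X=6) = C(9,6) · p^6 · (1−p)^3
= 84 · 4.7046e-05 · 0.53144 = 0.002100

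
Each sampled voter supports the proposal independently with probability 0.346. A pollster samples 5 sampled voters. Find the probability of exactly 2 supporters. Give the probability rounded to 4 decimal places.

0.3349

X ~ Binomial(n=5, p=0.346).
P(X=2) = C(5,2) · p^2 · (1−p)^3
= 10 · 0.11972 · 0.27973 = 0.334877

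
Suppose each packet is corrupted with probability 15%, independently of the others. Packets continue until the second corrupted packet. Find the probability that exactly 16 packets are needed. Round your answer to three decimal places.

Y = trial on which the second success occurs; negative binomial, r=2, p=0.15.
P(Y=16) = C(15,1) · p^2 · (1−p)^14
= 15 · 0.0225 · 0.10277 = 0.03468

0.035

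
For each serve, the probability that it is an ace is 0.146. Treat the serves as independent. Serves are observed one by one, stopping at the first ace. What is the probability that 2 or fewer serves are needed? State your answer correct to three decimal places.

Y = number of serves to the first success; geometric, p = 0.146.
P(Y ≤ 2) = 1 − (1−p)^2 = 1 − 0.72932 = 0.27068

0.271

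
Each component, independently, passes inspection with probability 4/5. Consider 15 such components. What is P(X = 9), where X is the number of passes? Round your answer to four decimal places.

0.0430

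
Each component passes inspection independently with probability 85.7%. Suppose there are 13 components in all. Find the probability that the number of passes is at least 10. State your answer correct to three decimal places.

X ~ Binomial(13, 0.857); P(X ≥ 10) = Σ C(13,k) p^k (1−p)^(13−k) over k:
  k=10: C(13,10)·0.857^10·0.143^3 = 0.17872
  k=11: C(13,11)·0.857^11·0.143^2 = 0.29212
  k=12: C(13,12)·0.857^12·0.143^1 = 0.29178
  k=13: C(13,13)·0.857^13·0.143^0 = 0.13451
Total = 0.89712

0.897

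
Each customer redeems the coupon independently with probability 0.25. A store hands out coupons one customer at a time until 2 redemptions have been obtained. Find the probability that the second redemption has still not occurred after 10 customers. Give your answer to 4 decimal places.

0.2440

Needing more than 10 customers ⇔ fewer than 2 successes in the first 10. With X ~ Binomial(10, 0.25), P(Y > 10) = P(X ≤ 1).
  k=0: C(10,0)·0.25^0·0.75^10 = 0.056314
  k=1: C(10,1)·0.25^1·0.75^9 = 0.187712
P(X ≤ 1) = 0.244025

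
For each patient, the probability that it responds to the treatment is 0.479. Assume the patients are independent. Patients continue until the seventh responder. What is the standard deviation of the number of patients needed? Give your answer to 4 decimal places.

3.9869

Y = total patients until the seventh success; negative binomial with r=7, p=0.479.
SD(Y) = √[r(1−p)/p²] = √(15.895154) = 3.986873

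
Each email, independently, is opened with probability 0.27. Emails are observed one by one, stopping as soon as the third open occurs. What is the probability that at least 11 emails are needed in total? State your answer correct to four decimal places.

0.4665

Needing more than 10 emails ⇔ fewer than 3 successes in the first 10. With X ~ Binomial(10, 0.27), P(Y > 10) = P(X ≤ 2).
  k=0: C(10,0)·0.27^0·0.73^10 = 0.042976
  k=1: C(10,1)·0.27^1·0.73^9 = 0.158953
  k=2: C(10,2)·0.27^2·0.73^8 = 0.264559
P(X ≤ 2) = 0.466489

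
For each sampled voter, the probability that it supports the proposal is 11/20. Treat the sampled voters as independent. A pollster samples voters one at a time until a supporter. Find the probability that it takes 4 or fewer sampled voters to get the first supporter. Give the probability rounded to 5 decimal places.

0.95899

Y = number of sampled voters to the first success; geometric, p = 0.55.
P(Y ≤ 4) = 1 − (1−p)^4 = 1 − 0.0410063 = 0.9589937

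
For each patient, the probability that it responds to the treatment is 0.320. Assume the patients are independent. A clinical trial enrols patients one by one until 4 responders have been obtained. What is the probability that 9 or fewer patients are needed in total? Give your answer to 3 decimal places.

Finishing within 9 patients ⇔ at least 4 successes in the first 9. With X ~ Binomial(9, 0.32), P(Y ≤ 9) = 1 − P(X ≤ 3).
  k=0: C(9,0)·0.32^0·0.68^9 = 0.03109
  k=1: C(9,1)·0.32^1·0.68^8 = 0.13166
  k=2: C(9,2)·0.32^2·0.68^7 = 0.24784
  k=3: C(9,3)·0.32^3·0.68^6 = 0.27213
1 − 0.68272 = 0.31728

0.317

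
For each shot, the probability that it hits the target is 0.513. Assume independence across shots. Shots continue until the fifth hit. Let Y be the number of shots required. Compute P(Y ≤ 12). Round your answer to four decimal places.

0.8303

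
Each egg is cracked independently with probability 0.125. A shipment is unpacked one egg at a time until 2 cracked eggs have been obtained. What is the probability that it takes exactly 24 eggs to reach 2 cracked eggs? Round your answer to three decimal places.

0.019

Y = trial on which the second success occurs; negative binomial, r=2, p=0.125.
P(Y=24) = C(23,1) · p^2 · (1−p)^22
= 23 · 0.015625 · 0.052988 = 0.01904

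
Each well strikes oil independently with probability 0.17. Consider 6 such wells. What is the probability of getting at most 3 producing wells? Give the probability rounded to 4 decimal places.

X ~ Binomial(6, 0.17); P(X ≤ 3) = Σ C(6,k) p^k (1−p)^(6−k) over k:
  k=0: C(6,0)·0.17^0·0.83^6 = 0.326940
  k=1: C(6,1)·0.17^1·0.83^5 = 0.401782
  k=2: C(6,2)·0.17^2·0.83^4 = 0.205732
  k=3: C(6,3)·0.17^3·0.83^3 = 0.056184
Total = 0.990638

0.9906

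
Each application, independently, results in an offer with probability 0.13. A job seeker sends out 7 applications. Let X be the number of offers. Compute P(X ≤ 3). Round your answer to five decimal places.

0.99280

X ~ Binomial(7, 0.13); P(X ≤ 3) = Σ C(7,k) p^k (1−p)^(7−k) over k:
  k=0: C(7,0)·0.13^0·0.87^7 = 0.3772548
  k=1: C(7,1)·0.13^1·0.87^6 = 0.3945998
  k=2: C(7,2)·0.13^2·0.87^5 = 0.1768896
  k=3: C(7,3)·0.13^3·0.87^4 = 0.0440530
Total = 0.9927972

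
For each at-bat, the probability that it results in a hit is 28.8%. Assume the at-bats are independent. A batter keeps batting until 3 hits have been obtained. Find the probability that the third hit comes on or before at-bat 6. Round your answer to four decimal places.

0.2338

Finishing within 6 at-bats ⇔ at least 3 successes in the first 6. With X ~ Binomial(6, 0.288), P(Y ≤ 6) = 1 − P(X ≤ 2).
  k=0: C(6,0)·0.288^0·0.712^6 = 0.130281
  k=1: C(6,1)·0.288^1·0.712^5 = 0.316187
  k=2: C(6,2)·0.288^2·0.712^4 = 0.319739
1 − 0.766207 = 0.233793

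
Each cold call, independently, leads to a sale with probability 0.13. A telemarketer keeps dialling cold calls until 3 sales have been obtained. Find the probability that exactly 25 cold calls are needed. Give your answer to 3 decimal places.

Y = trial on which the third success occurs; negative binomial, r=3, p=0.13.
P(Y=25) = C(24,2) · p^3 · (1−p)^22
= 276 · 0.002197 · 0.046711 = 0.02832

0.028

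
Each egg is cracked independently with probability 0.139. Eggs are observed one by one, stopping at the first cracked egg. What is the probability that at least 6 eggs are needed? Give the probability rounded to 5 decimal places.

0.47317

Y = number of eggs to the first success; geometric, p = 0.139.
P(Y > 5) = P(first 5 all fail) = (1−p)^5 = 0.4731684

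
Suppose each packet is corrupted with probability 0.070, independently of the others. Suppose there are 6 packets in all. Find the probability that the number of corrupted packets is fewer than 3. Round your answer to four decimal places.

0.9942

X ~ Binomial(6, 0.07); P(X ≤ 2) = Σ C(6,k) p^k (1−p)^(6−k) over k:
  k=0: C(6,0)·0.07^0·0.93^6 = 0.646990
  k=1: C(6,1)·0.07^1·0.93^5 = 0.292189
  k=2: C(6,2)·0.07^2·0.93^4 = 0.054982
Total = 0.994161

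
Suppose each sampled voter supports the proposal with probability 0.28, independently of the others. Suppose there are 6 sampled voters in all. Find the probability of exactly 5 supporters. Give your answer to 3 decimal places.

X ~ Binomial(n=6, p=0.28).
P(X=5) = C(6,5) · p^5 · (1−p)^1
= 6 · 0.001721 · 0.72 = 0.00743

0.007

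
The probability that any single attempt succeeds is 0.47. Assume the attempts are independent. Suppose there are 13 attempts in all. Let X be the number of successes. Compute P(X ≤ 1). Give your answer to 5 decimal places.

X ~ Binomial(13, 0.47); P(X ≤ 1) = Σ C(13,k) p^k (1−p)^(13−k) over k:
  k=0: C(13,0)·0.47^0·0.53^13 = 0.0002604
  k=1: C(13,1)·0.47^1·0.53^12 = 0.0030016
Total = 0.0032620

0.00326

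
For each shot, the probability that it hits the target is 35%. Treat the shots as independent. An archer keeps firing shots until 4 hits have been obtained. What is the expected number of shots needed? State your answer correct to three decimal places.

Y = total shots until the fourth success; negative binomial with r=4, p=0.35.
E[Y] = r / p = 4 / 0.35 = 11.42857

11.429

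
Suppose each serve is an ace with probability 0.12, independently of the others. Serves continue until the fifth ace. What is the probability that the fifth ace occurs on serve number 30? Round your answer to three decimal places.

0.024

Y = trial on which the fifth success occurs; negative binomial, r=5, p=0.12.
P(Y=30) = C(29,4) · p^5 · (1−p)^25
= 23751 · 2.4883e-05 · 0.040932 = 0.02419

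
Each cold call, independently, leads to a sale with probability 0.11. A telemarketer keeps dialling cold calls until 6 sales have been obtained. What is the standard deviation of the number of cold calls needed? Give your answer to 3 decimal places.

Y = total cold calls until the sixth success; negative binomial with r=6, p=0.11.
SD(Y) = √[r(1−p)/p²] = √(441.32231) = 21.00767

21.008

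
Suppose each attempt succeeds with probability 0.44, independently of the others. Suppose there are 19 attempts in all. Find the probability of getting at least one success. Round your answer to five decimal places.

P(at least one) = 1 − P(none) = 1 − (1 − 0.44)^19
= 1 − 0.0000164 = 0.9999836

0.99998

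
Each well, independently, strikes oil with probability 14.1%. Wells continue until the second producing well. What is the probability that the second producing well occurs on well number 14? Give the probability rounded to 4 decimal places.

0.0417

Y = trial on which the second success occurs; negative binomial, r=2, p=0.141.
P(Y=14) = C(13,1) · p^2 · (1−p)^12
= 13 · 0.019881 · 0.16141 = 0.041716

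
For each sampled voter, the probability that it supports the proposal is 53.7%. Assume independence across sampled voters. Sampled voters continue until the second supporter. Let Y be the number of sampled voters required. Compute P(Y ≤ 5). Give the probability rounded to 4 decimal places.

Finishing within 5 sampled voters ⇔ at least 2 successes in the first 5. With X ~ Binomial(5, 0.537), P(Y ≤ 5) = 1 − P(X ≤ 1).
  k=0: C(5,0)·0.537^0·0.463^5 = 0.021277
  k=1: C(5,1)·0.537^1·0.463^4 = 0.123387
1 − 0.144663 = 0.855337

0.8553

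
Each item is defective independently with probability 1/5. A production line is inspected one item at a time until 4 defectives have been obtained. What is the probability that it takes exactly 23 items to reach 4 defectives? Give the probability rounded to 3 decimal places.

Y = trial on which the fourth success occurs; negative binomial, r=4, p=0.20.
P(Y=23) = C(22,3) · p^4 · (1−p)^19
= 1540 · 0.0016 · 0.014412 = 0.03551

0.036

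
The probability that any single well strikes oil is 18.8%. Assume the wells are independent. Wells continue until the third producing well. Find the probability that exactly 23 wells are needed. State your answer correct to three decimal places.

Y = trial on which the third success occurs; negative binomial, r=3, p=0.188.
P(Y=23) = C(22,2) · p^3 · (1−p)^20
= 231 · 0.0066447 · 0.015528 = 0.02383

0.024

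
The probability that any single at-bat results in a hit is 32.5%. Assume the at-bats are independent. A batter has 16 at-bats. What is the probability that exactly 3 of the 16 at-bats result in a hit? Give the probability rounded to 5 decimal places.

0.11609

X ~ Binomial(n=16, p=0.325).
P(X=3) = C(16,3) · p^3 · (1−p)^13
= 560 · 0.034328 · 0.0060388 = 0.1160880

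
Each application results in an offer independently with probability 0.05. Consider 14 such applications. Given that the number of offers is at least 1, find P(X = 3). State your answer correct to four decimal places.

0.0505

X ~ Binomial(14, 0.05). Want P(X=3 | X≥1) = P(X=3) / P(X≥1).
P(X=3) = C(14,3)·0.05^3·0.95^11 = 0.025880
P(X≥1) = 1 − 0.487675 = 0.512325
Ratio = 0.025880 / 0.512325 = 0.050516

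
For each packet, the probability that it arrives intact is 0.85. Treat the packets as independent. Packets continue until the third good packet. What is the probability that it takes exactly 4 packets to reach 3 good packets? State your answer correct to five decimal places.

Y = trial on which the third success occurs; negative binomial, r=3, p=0.85.
P(Y=4) = C(3,2) · p^3 · (1−p)^1
= 3 · 0.61413 · 0.15 = 0.2763563

0.27636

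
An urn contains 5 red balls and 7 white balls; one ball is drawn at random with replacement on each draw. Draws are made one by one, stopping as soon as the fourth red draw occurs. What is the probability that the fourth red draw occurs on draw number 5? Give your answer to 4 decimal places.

Y = trial on which the fourth success occurs; negative binomial, r=4, p=0.416667.
P(Y=5) = C(4,3) · p^4 · (1−p)^1
= 4 · 0.030141 · 0.58333 = 0.070329

0.0703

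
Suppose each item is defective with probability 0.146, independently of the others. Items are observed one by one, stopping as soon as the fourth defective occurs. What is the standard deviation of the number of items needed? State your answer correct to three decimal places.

Y = total items until the fourth success; negative binomial with r=4, p=0.146.
SD(Y) = √[r(1−p)/p²] = √(160.25521) = 12.65919

12.659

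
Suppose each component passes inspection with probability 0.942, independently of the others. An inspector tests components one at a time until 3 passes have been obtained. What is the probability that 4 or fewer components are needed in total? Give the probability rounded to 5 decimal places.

0.98134

Finishing within 4 components ⇔ at least 3 successes in the first 4. With X ~ Binomial(4, 0.942), P(Y ≤ 4) = 1 − P(X ≤ 2).
  k=0: C(4,0)·0.942^0·0.058^4 = 0.0000113
  k=1: C(4,1)·0.942^1·0.058^3 = 0.0007352
  k=2: C(4,2)·0.942^2·0.058^2 = 0.0179106
1 − 0.0186571 = 0.9813429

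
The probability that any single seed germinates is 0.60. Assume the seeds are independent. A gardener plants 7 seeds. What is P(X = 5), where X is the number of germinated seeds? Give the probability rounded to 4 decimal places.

X ~ Binomial(n=7, p=0.60).
P(X=5) = C(7,5) · p^5 · (1−p)^2
= 21 · 0.07776 · 0.16 = 0.261274

0.2613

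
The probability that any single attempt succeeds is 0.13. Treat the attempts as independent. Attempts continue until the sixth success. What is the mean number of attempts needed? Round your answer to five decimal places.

Y = total attempts until the sixth success; negative binomial with r=6, p=0.13.
E[Y] = r / p = 6 / 0.13 = 46.1538462

46.15385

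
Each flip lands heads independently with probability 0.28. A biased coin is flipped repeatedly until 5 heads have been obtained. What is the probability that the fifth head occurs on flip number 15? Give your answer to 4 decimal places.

0.0645

Y = trial on which the fifth success occurs; negative binomial, r=5, p=0.28.
P(Y=15) = C(14,4) · p^5 · (1−p)^10
= 1001 · 0.001721 · 0.037439 = 0.064498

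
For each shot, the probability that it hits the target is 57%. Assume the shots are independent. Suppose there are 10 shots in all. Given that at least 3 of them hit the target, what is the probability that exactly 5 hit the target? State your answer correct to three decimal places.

0.227

X ~ Binomial(10, 0.57). Want P(X=5 | X≥3) = P(X=5) / P(X≥3).
P(X=5) = C(10,5)·0.57^5·0.43^5 = 0.22290
P(X≥3) = 1 − 0.00022 − 0.00286 − 0.01709 = 0.97983
Ratio = 0.22290 / 0.97983 = 0.22749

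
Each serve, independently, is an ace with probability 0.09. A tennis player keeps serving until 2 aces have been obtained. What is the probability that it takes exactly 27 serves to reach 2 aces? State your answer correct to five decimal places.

0.01993

Y = trial on which the second success occurs; negative binomial, r=2, p=0.09.
P(Y=27) = C(26,1) · p^2 · (1−p)^25
= 26 · 0.0081 · 0.094631 = 0.0199294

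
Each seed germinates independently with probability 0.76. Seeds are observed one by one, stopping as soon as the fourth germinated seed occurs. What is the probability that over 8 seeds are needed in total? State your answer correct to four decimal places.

Needing more than 8 seeds ⇔ fewer than 4 successes in the first 8. With X ~ Binomial(8, 0.76), P(Y > 8) = P(X ≤ 3).
  k=0: C(8,0)·0.76^0·0.24^8 = 0.000011
  k=1: C(8,1)·0.76^1·0.24^7 = 0.000279
  k=2: C(8,2)·0.76^2·0.24^6 = 0.003091
  k=3: C(8,3)·0.76^3·0.24^5 = 0.019574
P(X ≤ 3) = 0.022955

0.0230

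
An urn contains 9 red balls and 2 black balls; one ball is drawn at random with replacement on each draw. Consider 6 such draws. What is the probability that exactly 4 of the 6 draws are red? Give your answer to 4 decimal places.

0.2222

X ~ Binomial(n=6, p=0.818182).
P(X=4) = C(6,4) · p^4 · (1−p)^2
= 15 · 0.44813 · 0.033058 = 0.222211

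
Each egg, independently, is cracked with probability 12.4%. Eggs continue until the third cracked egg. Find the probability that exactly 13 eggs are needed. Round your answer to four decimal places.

0.0335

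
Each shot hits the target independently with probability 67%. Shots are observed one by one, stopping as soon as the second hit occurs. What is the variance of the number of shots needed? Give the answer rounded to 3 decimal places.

1.470

Y = total shots until the second success; negative binomial with r=2, p=0.67.
Var(Y) = r(1−p)/p² = 2·0.33 / 0.67² = 1.47026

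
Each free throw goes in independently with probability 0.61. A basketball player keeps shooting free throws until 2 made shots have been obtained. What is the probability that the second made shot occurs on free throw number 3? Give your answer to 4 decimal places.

Y = trial on which the second success occurs; negative binomial, r=2, p=0.61.
P(Y=3) = C(2,1) · p^2 · (1−p)^1
= 2 · 0.3721 · 0.39 = 0.290238

0.2902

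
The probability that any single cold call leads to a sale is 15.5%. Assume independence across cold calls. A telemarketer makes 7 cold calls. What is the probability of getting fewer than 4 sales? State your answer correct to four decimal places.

0.9864

X ~ Binomial(7, 0.155); P(X ≤ 3) = Σ C(7,k) p^k (1−p)^(7−k) over k:
  k=0: C(7,0)·0.155^0·0.845^7 = 0.307608
  k=1: C(7,1)·0.155^1·0.845^6 = 0.394975
  k=2: C(7,2)·0.155^2·0.845^5 = 0.217353
  k=3: C(7,3)·0.155^3·0.845^4 = 0.066449
Total = 0.986385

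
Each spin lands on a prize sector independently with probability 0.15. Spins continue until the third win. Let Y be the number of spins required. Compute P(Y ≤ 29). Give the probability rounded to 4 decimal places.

Finishing within 29 spins ⇔ at least 3 successes in the first 29. With X ~ Binomial(29, 0.15), P(Y ≤ 29) = 1 − P(X ≤ 2).
  k=0: C(29,0)·0.15^0·0.85^29 = 0.008977
  k=1: C(29,1)·0.15^1·0.85^28 = 0.045943
  k=2: C(29,2)·0.15^2·0.85^27 = 0.113506
1 − 0.168427 = 0.831573

0.8316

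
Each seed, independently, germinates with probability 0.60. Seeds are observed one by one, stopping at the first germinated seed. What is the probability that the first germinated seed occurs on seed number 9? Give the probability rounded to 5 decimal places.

0.00039

Geometric (trials to first success), p = 0.60.
P(Y = 9) = (1−p)^8 · p = 0.00065536 · 0.60 = 0.0003932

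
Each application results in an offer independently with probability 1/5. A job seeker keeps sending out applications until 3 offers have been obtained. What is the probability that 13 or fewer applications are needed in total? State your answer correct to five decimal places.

0.49835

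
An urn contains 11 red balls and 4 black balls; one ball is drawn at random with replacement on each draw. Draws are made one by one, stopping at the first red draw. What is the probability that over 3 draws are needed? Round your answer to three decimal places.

0.019

Y = number of draws to the first success; geometric, p = 0.733333.
P(Y > 3) = P(first 3 all fail) = (1−p)^3 = 0.01896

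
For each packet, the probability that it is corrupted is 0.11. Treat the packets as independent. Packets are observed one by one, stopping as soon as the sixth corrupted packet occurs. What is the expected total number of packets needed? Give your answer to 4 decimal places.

Y = total packets until the sixth success; negative binomial with r=6, p=0.11.
E[Y] = r / p = 6 / 0.11 = 54.545455

54.5455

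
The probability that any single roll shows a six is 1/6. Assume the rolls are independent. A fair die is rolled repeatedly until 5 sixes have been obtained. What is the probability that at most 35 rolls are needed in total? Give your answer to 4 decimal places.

Finishing within 35 rolls ⇔ at least 5 successes in the first 35. With X ~ Binomial(35, 0.166667), P(Y ≤ 35) = 1 − P(X ≤ 4).
  k=0: C(35,0)·0.166667^0·0.833333^35 = 0.001693
  k=1: C(35,1)·0.166667^1·0.833333^34 = 0.011851
  k=2: C(35,2)·0.166667^2·0.833333^33 = 0.040293
  k=3: C(35,3)·0.166667^3·0.833333^32 = 0.088645
  k=4: C(35,4)·0.166667^4·0.833333^31 = 0.141833
1 − 0.284315 = 0.715685

0.7157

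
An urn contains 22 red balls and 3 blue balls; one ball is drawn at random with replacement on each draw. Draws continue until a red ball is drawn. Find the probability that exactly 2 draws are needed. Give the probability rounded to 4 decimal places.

Geometric (trials to first success), p = 0.88.
P(Y = 2) = (1−p)^1 · p = 0.12 · 0.88 = 0.105600

0.1056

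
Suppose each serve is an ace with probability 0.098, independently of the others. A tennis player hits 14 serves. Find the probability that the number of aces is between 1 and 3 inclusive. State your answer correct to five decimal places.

X ~ Binomial(14, 0.098); P(1 ≤ X ≤ 3) = Σ C(14,k) p^k (1−p)^(14−k) over k:
  k=1: C(14,1)·0.098^1·0.902^13 = 0.3589542
  k=2: C(14,2)·0.098^2·0.902^12 = 0.2534965
  k=3: C(14,3)·0.098^3·0.902^11 = 0.1101670
Total = 0.7226178

0.72262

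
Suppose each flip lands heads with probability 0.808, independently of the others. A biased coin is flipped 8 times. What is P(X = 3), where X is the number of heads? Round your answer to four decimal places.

0.0077

X ~ Binomial(n=8, p=0.808).
P(X=3) = C(8,3) · p^3 · (1−p)^5
= 56 · 0.52751 · 0.00026092 = 0.007708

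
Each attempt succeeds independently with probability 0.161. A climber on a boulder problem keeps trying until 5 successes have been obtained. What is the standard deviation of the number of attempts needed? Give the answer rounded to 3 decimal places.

Y = total attempts until the fifth success; negative binomial with r=5, p=0.161.
SD(Y) = √[r(1−p)/p²] = √(161.83789) = 12.72155

12.722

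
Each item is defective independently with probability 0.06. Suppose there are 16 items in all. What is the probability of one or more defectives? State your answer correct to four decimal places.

0.6284

P(at least one) = 1 − P(none) = 1 − (1 − 0.06)^16
= 1 − 0.371574 = 0.628426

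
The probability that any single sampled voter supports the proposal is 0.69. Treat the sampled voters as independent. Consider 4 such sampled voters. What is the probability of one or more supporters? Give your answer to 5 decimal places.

0.99076

P(at least one) = 1 − P(none) = 1 − (1 − 0.69)^4
= 1 − 0.0092352 = 0.9907648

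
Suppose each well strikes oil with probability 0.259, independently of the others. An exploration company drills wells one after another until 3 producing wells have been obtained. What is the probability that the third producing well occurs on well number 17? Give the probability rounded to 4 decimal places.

0.0314

Y = trial on which the third success occurs; negative binomial, r=3, p=0.259.
P(Y=17) = C(16,2) · p^3 · (1−p)^14
= 120 · 0.017374 · 0.015047 = 0.031372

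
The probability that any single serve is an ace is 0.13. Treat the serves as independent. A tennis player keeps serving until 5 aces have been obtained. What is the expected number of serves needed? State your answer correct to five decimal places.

38.46154

Y = total serves until the fifth success; negative binomial with r=5, p=0.13.
E[Y] = r / p = 5 / 0.13 = 38.4615385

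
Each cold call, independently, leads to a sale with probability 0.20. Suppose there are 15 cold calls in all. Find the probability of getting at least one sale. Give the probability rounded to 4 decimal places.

P(at least one) = 1 − P(none) = 1 − (1 − 0.20)^15
= 1 − 0.035184 = 0.964816

0.9648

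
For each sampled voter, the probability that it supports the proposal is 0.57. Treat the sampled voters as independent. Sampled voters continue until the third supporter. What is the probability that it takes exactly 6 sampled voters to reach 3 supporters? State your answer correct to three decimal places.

0.147

Y = trial on which the third success occurs; negative binomial, r=3, p=0.57.
P(Y=6) = C(5,2) · p^3 · (1−p)^3
= 10 · 0.18519 · 0.079507 = 0.14724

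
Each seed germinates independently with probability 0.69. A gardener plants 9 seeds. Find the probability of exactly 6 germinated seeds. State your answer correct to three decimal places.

0.270

X ~ Binomial(n=9, p=0.69).
P(X=6) = C(9,6) · p^6 · (1−p)^3
= 84 · 0.10792 · 0.029791 = 0.27006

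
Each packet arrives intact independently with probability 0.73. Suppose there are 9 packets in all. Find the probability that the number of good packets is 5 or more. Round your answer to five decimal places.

X ~ Binomial(9, 0.73); P(X ≥ 5) = Σ C(9,k) p^k (1−p)^(9−k) over k:
  k=5: C(9,5)·0.73^5·0.27^4 = 0.1388161
  k=6: C(9,6)·0.73^6·0.27^3 = 0.2502118
  k=7: C(9,7)·0.73^7·0.27^2 = 0.2899279
  k=8: C(9,8)·0.73^8·0.27^1 = 0.1959698
  k=9: C(9,9)·0.73^9·0.27^0 = 0.0588716
Total = 0.9337972

0.93380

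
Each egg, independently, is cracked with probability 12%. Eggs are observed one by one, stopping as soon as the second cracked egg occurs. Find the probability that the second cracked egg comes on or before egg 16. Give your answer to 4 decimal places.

0.5885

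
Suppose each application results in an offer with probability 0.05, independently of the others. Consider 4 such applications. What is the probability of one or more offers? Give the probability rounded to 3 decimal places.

0.185

P(at least one) = 1 − P(none) = 1 − (1 − 0.05)^4
= 1 − 0.81451 = 0.18549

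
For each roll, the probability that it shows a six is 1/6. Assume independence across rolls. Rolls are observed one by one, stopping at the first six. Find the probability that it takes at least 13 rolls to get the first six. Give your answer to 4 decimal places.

0.1122

Y = number of rolls to the first success; geometric, p = 0.166667.
P(Y > 12) = P(first 12 all fail) = (1−p)^12 = 0.112157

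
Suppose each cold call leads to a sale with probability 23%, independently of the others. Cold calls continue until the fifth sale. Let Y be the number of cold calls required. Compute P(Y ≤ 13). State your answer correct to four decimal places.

0.1585

Finishing within 13 cold calls ⇔ at least 5 successes in the first 13. With X ~ Binomial(13, 0.23), P(Y ≤ 13) = 1 − P(X ≤ 4).
  k=0: C(13,0)·0.23^0·0.77^13 = 0.033449
  k=1: C(13,1)·0.23^1·0.77^12 = 0.129885
  k=2: C(13,2)·0.23^2·0.77^11 = 0.232781
  k=3: C(13,3)·0.23^3·0.77^10 = 0.254951
  k=4: C(13,4)·0.23^4·0.77^9 = 0.190386
1 − 0.841452 = 0.158548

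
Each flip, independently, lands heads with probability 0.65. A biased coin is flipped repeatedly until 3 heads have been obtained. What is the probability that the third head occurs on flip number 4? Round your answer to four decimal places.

Y = trial on which the third success occurs; negative binomial, r=3, p=0.65.
P(Y=4) = C(3,2) · p^3 · (1−p)^1
= 3 · 0.27463 · 0.35 = 0.288356

0.2884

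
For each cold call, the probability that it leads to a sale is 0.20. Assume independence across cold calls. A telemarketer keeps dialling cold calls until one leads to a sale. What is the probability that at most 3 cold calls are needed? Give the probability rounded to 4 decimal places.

0.4880

Y = number of cold calls to the first success; geometric, p = 0.20.
P(Y ≤ 3) = 1 − (1−p)^3 = 1 − 0.512000 = 0.488000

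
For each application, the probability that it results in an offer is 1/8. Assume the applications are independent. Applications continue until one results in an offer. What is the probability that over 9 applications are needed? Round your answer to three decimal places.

Y = number of applications to the first success; geometric, p = 0.125.
P(Y > 9) = P(first 9 all fail) = (1−p)^9 = 0.30066

0.301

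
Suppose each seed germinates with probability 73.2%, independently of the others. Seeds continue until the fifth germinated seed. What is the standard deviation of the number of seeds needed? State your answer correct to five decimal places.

1.58140

Y = total seeds until the fifth success; negative binomial with r=5, p=0.732.
SD(Y) = √[r(1−p)/p²] = √(2.5008212) = 1.5813985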